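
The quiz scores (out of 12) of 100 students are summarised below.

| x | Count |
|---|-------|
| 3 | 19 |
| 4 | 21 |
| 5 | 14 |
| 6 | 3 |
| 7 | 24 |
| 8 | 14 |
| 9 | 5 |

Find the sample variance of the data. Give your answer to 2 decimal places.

3.77

Values: 3, 4, 5, 6, 7, 8, 9
n = 100, Σfx = 554, mean = 5.5400
Σfx² = 3442
Σf(x − x̄)² = Σfx² − (Σfx)²/n = 3442 − 554²/100 = 372.8400
Sample variance = 372.8400 / 99 = 3.7661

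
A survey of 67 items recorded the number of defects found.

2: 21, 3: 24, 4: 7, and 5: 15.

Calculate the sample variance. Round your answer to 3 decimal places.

1.275

Values: 2, 3, 4, 5
n = 67, Σfx = 217, mean = 3.2388
Σfx² = 787
Σf(x − x̄)² = Σfx² − (Σfx)²/n = 787 − 217²/67 = 84.1791
Sample variance = 84.1791 / 66 = 1.2754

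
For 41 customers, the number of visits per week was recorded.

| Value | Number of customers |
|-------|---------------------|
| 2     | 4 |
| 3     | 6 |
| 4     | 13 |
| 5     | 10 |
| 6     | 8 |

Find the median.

4

Cumulative frequencies: 4, 10, 23, 33, 41
n = 41, so the median is the value in position (n+1)/2 = 21.
Position 21 falls at value 4.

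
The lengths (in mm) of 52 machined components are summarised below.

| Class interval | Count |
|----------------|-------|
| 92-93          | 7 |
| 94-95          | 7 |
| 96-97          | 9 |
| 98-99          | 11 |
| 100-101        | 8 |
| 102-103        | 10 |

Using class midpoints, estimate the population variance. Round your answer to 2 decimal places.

Midpoints: 92.5, 94.5, 96.5, 98.5, 100.5, 102.5
n = 52, Σfm = 5090, mean = 97.8846
Σfm² = 498805
Σf(m − x̄)² = Σfm² − (Σfm)²/n = 498805 − 5090²/52 = 572.3077
Population variance = 572.3077 / 52 = 11.0059

11.01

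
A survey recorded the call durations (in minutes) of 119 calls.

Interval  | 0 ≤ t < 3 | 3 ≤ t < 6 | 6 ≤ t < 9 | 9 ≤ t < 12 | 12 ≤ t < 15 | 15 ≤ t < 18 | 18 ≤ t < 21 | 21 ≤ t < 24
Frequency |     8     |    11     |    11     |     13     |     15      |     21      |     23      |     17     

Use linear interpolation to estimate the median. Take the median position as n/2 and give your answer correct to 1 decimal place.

Cumulative frequencies: 8, 19, 30, 43, 58, 79, 102, 119
n = 119; position = n/2 = 59.5.
This falls in the class 15 ≤ t < 18: L = 15, F = 58, f = 21, h = 3.
Median ≈ 15 + ((59.5 − 58) / 21) × 3 = 15.2143

15.2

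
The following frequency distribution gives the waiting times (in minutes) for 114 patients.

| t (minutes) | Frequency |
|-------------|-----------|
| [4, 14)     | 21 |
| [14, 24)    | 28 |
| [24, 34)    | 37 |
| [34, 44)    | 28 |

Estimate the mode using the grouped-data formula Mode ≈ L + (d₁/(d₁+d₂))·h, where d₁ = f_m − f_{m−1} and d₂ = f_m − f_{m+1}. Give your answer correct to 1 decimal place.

29.0

Modal class: [24, 34) (highest frequency 37).
d₁ = 37 − 28 = 9, d₂ = 37 − 28 = 9
Mode ≈ 24 + (9/(9+9)) × 10 = 24 + 5.0000 = 29.0000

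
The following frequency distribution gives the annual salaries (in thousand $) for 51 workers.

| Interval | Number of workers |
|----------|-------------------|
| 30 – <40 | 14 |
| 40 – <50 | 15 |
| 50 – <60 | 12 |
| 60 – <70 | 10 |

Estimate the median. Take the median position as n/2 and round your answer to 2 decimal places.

47.67

Cumulative frequencies: 14, 29, 41, 51
n = 51; position = n/2 = 25.5.
This falls in the class 40 – <50: L = 40, F = 14, f = 15, h = 10.
Median ≈ 40 + ((25.5 − 14) / 15) × 10 = 47.6667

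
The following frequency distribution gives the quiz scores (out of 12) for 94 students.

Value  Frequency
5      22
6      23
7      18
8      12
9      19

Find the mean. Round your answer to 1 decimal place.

6.8

Values: 5, 6, 7, 8, 9
Σfx = 22×5 + 23×6 + 18×7 + 12×8 + 19×9 = 641
n = Σf = 94
Mean = 641 / 94 = 6.8191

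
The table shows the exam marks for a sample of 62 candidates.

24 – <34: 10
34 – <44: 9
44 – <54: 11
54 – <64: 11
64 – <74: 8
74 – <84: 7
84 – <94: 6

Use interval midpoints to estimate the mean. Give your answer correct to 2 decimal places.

55.94

Midpoints: 29, 39, 49, 59, 69, 79, 89
Σfm = 10×29 + 9×39 + 11×49 + 11×59 + 8×69 + 7×79 + 6×89 = 3468
n = Σf = 62
Mean = 3468 / 62 = 55.9355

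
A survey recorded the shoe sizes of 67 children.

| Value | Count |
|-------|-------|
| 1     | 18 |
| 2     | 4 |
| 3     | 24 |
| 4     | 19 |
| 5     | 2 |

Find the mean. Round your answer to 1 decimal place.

2.7

Values: 1, 2, 3, 4, 5
Σfx = 18×1 + 4×2 + 24×3 + 19×4 + 2×5 = 184
n = Σf = 67
Mean = 184 / 67 = 2.7463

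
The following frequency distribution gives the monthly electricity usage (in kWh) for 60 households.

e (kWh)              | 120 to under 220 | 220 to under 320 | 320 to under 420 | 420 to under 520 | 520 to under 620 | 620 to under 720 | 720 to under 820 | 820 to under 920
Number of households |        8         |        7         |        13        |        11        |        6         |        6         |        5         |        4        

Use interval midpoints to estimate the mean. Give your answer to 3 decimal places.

Midpoints: 170, 270, 370, 470, 570, 670, 770, 870
Σfm = 8×170 + 7×270 + 13×370 + 11×470 + 6×570 + 6×670 + 5×770 + 4×870 = 28000
n = Σf = 60
Mean = 28000 / 60 = 466.6667

466.667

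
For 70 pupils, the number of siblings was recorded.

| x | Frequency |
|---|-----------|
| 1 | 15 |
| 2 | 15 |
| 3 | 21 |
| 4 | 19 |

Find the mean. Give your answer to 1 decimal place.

2.6

Values: 1, 2, 3, 4
Σfx = 15×1 + 15×2 + 21×3 + 19×4 = 184
n = Σf = 70
Mean = 184 / 70 = 2.6286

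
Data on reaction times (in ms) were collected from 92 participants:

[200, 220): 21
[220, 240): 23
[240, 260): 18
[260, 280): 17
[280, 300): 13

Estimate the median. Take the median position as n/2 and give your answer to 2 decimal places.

242.22

Cumulative frequencies: 21, 44, 62, 79, 92
n = 92; position = n/2 = 46.
This falls in the class [240, 260): L = 240, F = 44, f = 18, h = 20.
Median ≈ 240 + ((46 − 44) / 18) × 20 = 242.2222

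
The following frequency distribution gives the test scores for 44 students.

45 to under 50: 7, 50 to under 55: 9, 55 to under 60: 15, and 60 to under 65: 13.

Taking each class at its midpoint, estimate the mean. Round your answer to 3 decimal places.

56.364

Midpoints: 47.5, 52.5, 57.5, 62.5
Σfm = 7×47.5 + 9×52.5 + 15×57.5 + 13×62.5 = 2480
n = Σf = 44
Mean = 2480 / 44 = 56.3636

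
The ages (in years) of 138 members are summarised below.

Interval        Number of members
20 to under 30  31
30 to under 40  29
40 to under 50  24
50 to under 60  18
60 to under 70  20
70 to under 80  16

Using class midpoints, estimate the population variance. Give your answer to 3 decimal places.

Midpoints: 25, 35, 45, 55, 65, 75
n = 138, Σfm = 6360, mean = 46.0870
Σfm² = 332450
Σf(m − x̄)² = Σfm² − (Σfm)²/n = 332450 − 6360²/138 = 39336.9565
Population variance = 39336.9565 / 138 = 285.0504

285.050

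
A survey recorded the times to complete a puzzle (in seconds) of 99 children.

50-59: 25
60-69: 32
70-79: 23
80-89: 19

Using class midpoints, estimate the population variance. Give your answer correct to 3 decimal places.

Midpoints: 54.5, 64.5, 74.5, 84.5
n = 99, Σfm = 6745.5, mean = 68.1364
Σfm² = 470704.75
Σf(m − x̄)² = Σfm² − (Σfm)²/n = 470704.75 − 6745.5²/99 = 11090.9091
Population variance = 11090.9091 / 99 = 112.0294

112.029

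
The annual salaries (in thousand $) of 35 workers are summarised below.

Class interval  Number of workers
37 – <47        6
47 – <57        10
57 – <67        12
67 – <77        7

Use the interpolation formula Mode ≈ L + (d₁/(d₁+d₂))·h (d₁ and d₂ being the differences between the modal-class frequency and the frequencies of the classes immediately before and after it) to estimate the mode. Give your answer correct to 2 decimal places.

Modal class: 57 – <67 (highest frequency 12).
d₁ = 12 − 10 = 2, d₂ = 12 − 7 = 5
Mode ≈ 57 + (2/(2+5)) × 10 = 57 + 2.8571 = 59.8571

59.86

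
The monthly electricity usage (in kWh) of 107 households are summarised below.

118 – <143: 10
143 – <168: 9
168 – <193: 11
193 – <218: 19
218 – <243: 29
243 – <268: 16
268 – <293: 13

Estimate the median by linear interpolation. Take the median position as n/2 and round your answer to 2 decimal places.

Cumulative frequencies: 10, 19, 30, 49, 78, 94, 107
n = 107; position = n/2 = 53.5.
This falls in the class 218 – <243: L = 218, F = 49, f = 29, h = 25.
Median ≈ 218 + ((53.5 − 49) / 29) × 25 = 221.8793

221.88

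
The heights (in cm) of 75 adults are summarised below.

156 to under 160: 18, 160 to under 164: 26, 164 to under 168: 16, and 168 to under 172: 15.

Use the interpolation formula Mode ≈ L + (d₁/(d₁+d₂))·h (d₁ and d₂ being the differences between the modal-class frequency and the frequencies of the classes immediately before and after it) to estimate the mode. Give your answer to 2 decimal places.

161.78

Modal class: 160 to under 164 (highest frequency 26).
d₁ = 26 − 18 = 8, d₂ = 26 − 16 = 10
Mode ≈ 160 + (8/(8+10)) × 4 = 160 + 1.7778 = 161.7778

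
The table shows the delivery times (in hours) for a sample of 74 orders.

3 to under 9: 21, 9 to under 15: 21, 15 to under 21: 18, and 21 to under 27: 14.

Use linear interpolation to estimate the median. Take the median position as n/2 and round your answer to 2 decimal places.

Cumulative frequencies: 21, 42, 60, 74
n = 74; position = n/2 = 37.
This falls in the class 9 to under 15: L = 9, F = 21, f = 21, h = 6.
Median ≈ 9 + ((37 − 21) / 21) × 6 = 13.5714

13.57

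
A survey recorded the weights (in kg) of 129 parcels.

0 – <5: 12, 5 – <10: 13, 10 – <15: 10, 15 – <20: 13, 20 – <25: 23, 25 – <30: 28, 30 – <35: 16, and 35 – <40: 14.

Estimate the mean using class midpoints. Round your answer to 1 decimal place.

21.8

Midpoints: 2.5, 7.5, 12.5, 17.5, 22.5, 27.5, 32.5, 37.5
Σfm = 12×2.5 + 13×7.5 + 10×12.5 + 13×17.5 + 23×22.5 + 28×27.5 + 16×32.5 + 14×37.5 = 2812.5
n = Σf = 129
Mean = 2812.5 / 129 = 21.8023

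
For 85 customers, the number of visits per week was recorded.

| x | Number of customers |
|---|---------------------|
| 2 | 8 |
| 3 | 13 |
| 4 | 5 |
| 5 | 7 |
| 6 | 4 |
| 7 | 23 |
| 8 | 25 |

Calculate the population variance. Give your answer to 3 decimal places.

4.616

Values: 2, 3, 4, 5, 6, 7, 8
n = 85, Σfx = 495, mean = 5.8235
Σfx² = 3275
Σf(x − x̄)² = Σfx² − (Σfx)²/n = 3275 − 495²/85 = 392.3529
Population variance = 392.3529 / 85 = 4.6159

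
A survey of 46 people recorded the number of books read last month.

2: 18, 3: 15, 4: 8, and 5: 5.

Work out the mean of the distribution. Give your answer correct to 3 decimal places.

Values: 2, 3, 4, 5
Σfx = 18×2 + 15×3 + 8×4 + 5×5 = 138
n = Σf = 46
Mean = 138 / 46 = 3.0000

3.000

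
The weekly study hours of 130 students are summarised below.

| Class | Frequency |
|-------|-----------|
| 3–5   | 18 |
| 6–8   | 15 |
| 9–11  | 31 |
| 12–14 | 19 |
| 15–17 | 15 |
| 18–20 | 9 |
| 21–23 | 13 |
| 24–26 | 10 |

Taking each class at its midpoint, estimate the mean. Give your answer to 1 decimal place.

Midpoints: 4, 7, 10, 13, 16, 19, 22, 25
Σfm = 18×4 + 15×7 + 31×10 + 19×13 + 15×16 + 9×19 + 13×22 + 10×25 = 1681
n = Σf = 130
Mean = 1681 / 130 = 12.9308

12.9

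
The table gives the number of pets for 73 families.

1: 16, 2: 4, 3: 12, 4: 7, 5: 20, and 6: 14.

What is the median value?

Cumulative frequencies: 16, 20, 32, 39, 59, 73
n = 73, so the median is the value in position (n+1)/2 = 37.
Position 37 falls at value 4.

4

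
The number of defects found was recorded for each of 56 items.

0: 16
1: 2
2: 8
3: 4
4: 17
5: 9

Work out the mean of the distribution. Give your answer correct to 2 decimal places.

Values: 0, 1, 2, 3, 4, 5
Σfx = 16×0 + 2×1 + 8×2 + 4×3 + 17×4 + 9×5 = 143
n = Σf = 56
Mean = 143 / 56 = 2.5536

2.55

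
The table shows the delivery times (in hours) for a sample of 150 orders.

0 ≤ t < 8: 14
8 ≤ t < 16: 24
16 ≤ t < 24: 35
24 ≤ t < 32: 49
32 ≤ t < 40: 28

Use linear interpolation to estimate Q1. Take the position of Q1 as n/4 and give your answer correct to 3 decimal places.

15.833

Cumulative frequencies: 14, 38, 73, 122, 150
n = 150; position = n/4 = 37.5.
This falls in the class 8 ≤ t < 16: L = 8, F = 14, f = 24, h = 8.
Lower quartile ≈ 8 + ((37.5 − 14) / 24) × 8 = 15.8333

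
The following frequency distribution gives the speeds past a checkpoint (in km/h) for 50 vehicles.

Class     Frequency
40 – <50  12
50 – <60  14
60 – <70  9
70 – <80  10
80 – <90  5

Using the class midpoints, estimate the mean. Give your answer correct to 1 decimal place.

61.4

Midpoints: 45, 55, 65, 75, 85
Σfm = 12×45 + 14×55 + 9×65 + 10×75 + 5×85 = 3070
n = Σf = 50
Mean = 3070 / 50 = 61.4000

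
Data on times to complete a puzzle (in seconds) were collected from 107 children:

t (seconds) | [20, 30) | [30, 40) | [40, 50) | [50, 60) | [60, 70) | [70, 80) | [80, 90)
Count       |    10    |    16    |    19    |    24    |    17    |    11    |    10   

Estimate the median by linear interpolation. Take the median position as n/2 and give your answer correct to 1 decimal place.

Cumulative frequencies: 10, 26, 45, 69, 86, 97, 107
n = 107; position = n/2 = 53.5.
This falls in the class [50, 60): L = 50, F = 45, f = 24, h = 10.
Median ≈ 50 + ((53.5 − 45) / 24) × 10 = 53.5417

53.5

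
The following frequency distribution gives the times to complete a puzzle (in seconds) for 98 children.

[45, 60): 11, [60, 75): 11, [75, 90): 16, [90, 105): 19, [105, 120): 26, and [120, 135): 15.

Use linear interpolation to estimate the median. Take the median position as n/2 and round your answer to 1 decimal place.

Cumulative frequencies: 11, 22, 38, 57, 83, 98
n = 98; position = n/2 = 49.
This falls in the class [90, 105): L = 90, F = 38, f = 19, h = 15.
Median ≈ 90 + ((49 − 38) / 19) × 15 = 98.6842

98.7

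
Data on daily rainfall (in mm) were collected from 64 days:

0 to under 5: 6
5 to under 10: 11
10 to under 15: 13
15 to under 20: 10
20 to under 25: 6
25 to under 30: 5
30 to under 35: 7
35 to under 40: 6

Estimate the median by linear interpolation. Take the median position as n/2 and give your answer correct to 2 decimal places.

Cumulative frequencies: 6, 17, 30, 40, 46, 51, 58, 64
n = 64; position = n/2 = 32.
This falls in the class 15 to under 20: L = 15, F = 30, f = 10, h = 5.
Median ≈ 15 + ((32 − 30) / 10) × 5 = 16.0000

16.00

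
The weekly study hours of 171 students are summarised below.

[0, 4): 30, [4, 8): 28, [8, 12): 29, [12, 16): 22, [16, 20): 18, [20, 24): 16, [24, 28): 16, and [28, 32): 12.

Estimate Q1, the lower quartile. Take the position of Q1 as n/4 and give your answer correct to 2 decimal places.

5.82

Cumulative frequencies: 30, 58, 87, 109, 127, 143, 159, 171
n = 171; position = n/4 = 42.75.
This falls in the class [4, 8): L = 4, F = 30, f = 28, h = 4.
Lower quartile ≈ 4 + ((42.75 − 30) / 28) × 4 = 5.8214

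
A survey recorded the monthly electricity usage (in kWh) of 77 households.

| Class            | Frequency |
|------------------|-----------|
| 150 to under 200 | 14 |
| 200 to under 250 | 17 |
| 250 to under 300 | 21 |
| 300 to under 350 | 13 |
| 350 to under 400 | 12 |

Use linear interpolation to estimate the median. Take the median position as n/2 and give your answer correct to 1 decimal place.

267.9

Cumulative frequencies: 14, 31, 52, 65, 77
n = 77; position = n/2 = 38.5.
This falls in the class 250 to under 300: L = 250, F = 31, f = 21, h = 50.
Median ≈ 250 + ((38.5 − 31) / 21) × 50 = 267.8571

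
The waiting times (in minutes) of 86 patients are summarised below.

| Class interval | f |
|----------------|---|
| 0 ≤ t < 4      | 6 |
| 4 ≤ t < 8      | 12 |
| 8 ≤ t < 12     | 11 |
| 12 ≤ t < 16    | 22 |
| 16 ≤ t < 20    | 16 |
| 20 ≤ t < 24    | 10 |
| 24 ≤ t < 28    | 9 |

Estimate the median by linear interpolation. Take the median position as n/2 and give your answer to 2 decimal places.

Cumulative frequencies: 6, 18, 29, 51, 67, 77, 86
n = 86; position = n/2 = 43.
This falls in the class 12 ≤ t < 16: L = 12, F = 29, f = 22, h = 4.
Median ≈ 12 + ((43 − 29) / 22) × 4 = 14.5455

14.55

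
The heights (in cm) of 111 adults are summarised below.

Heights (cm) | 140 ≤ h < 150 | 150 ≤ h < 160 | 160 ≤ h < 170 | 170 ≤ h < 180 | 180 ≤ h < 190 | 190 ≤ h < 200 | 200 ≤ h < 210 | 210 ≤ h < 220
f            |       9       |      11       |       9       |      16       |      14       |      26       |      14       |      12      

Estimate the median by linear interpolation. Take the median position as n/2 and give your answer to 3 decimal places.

Cumulative frequencies: 9, 20, 29, 45, 59, 85, 99, 111
n = 111; position = n/2 = 55.5.
This falls in the class 180 ≤ h < 190: L = 180, F = 45, f = 14, h = 10.
Median ≈ 180 + ((55.5 − 45) / 14) × 10 = 187.5000

187.500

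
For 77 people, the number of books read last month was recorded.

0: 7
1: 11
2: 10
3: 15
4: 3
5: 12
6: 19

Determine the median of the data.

3

Cumulative frequencies: 7, 18, 28, 43, 46, 58, 77
n = 77, so the median is the value in position (n+1)/2 = 39.
Position 39 falls at value 3.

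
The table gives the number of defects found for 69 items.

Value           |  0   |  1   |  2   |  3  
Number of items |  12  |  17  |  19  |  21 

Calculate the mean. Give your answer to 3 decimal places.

1.710

Values: 0, 1, 2, 3
Σfx = 12×0 + 17×1 + 19×2 + 21×3 = 118
n = Σf = 69
Mean = 118 / 69 = 1.7101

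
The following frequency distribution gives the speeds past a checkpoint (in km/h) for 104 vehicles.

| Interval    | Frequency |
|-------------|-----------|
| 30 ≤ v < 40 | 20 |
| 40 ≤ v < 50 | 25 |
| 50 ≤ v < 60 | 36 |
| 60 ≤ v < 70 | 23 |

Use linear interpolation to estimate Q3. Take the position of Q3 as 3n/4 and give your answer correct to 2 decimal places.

Cumulative frequencies: 20, 45, 81, 104
n = 104; position = 3n/4 = 78.
This falls in the class 50 ≤ v < 60: L = 50, F = 45, f = 36, h = 10.
Upper quartile ≈ 50 + ((78 − 45) / 36) × 10 = 59.1667

59.17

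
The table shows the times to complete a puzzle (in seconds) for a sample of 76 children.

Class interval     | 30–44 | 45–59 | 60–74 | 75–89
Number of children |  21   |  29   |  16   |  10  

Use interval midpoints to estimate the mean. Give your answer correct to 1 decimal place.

55.0

Midpoints: 37, 52, 67, 82
Σfm = 21×37 + 29×52 + 16×67 + 10×82 = 4177
n = Σf = 76
Mean = 4177 / 76 = 54.9605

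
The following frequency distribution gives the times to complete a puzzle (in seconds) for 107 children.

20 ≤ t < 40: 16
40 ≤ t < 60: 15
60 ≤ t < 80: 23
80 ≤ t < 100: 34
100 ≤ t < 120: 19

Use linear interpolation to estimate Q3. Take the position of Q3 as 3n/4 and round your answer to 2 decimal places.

95.44

Cumulative frequencies: 16, 31, 54, 88, 107
n = 107; position = 3n/4 = 80.25.
This falls in the class 80 ≤ t < 100: L = 80, F = 54, f = 34, h = 20.
Upper quartile ≈ 80 + ((80.25 − 54) / 34) × 20 = 95.4412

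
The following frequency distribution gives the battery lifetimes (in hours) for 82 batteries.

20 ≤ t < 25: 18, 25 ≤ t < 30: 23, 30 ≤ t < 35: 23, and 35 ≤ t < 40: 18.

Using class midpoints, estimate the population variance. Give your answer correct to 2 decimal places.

28.20

Midpoints: 22.5, 27.5, 32.5, 37.5
n = 82, Σfm = 2460, mean = 30.0000
Σfm² = 76112.5
Σf(m − x̄)² = Σfm² − (Σfm)²/n = 76112.5 − 2460²/82 = 2312.5000
Population variance = 2312.5000 / 82 = 28.2012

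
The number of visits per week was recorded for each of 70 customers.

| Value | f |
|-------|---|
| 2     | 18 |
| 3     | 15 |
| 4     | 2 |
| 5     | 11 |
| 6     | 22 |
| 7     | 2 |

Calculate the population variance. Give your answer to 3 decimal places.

Values: 2, 3, 4, 5, 6, 7
n = 70, Σfx = 290, mean = 4.1429
Σfx² = 1404
Σf(x − x̄)² = Σfx² − (Σfx)²/n = 1404 − 290²/70 = 202.5714
Population variance = 202.5714 / 70 = 2.8939

2.894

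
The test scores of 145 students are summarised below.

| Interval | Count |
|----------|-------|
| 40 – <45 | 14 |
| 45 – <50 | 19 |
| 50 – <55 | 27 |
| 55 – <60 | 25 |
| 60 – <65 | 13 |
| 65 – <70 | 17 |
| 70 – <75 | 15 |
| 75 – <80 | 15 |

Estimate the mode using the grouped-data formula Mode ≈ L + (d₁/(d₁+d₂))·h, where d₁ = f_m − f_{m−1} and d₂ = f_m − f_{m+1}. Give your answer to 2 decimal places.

Modal class: 50 – <55 (highest frequency 27).
d₁ = 27 − 19 = 8, d₂ = 27 − 25 = 2
Mode ≈ 50 + (8/(8+2)) × 5 = 50 + 4.0000 = 54.0000

54.00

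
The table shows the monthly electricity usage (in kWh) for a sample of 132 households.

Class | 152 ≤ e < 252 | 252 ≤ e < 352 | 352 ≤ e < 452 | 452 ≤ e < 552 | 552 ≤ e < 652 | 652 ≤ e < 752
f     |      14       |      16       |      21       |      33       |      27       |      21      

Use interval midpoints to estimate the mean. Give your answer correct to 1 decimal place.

Midpoints: 202, 302, 402, 502, 602, 702
Σfm = 14×202 + 16×302 + 21×402 + 33×502 + 27×602 + 21×702 = 63664
n = Σf = 132
Mean = 63664 / 132 = 482.3030

482.3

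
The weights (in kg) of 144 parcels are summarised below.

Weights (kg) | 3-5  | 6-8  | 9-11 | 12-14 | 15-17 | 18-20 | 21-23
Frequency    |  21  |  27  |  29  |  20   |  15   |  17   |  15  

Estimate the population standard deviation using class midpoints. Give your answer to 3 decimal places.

Midpoints: 4, 7, 10, 13, 16, 19, 22
n = 144, Σfm = 1716, mean = 11.9167
Σfm² = 25176
Σf(m − x̄)² = Σfm² − (Σfm)²/n = 25176 − 1716²/144 = 4727.0000
Population variance = 4727.0000 / 144 = 32.8264
Standard deviation = √32.8264 = 5.7294

5.729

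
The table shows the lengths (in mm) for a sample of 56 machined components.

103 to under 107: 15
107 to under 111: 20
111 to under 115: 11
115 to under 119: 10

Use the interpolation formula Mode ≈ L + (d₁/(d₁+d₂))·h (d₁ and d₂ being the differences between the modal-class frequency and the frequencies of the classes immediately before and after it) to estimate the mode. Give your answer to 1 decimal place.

108.4

Modal class: 107 to under 111 (highest frequency 20).
d₁ = 20 − 15 = 5, d₂ = 20 − 11 = 9
Mode ≈ 107 + (5/(5+9)) × 4 = 107 + 1.4286 = 108.4286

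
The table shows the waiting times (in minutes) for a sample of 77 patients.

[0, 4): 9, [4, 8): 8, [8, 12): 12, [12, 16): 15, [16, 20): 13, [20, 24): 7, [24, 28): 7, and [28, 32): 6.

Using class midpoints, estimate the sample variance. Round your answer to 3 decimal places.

Midpoints: 2, 6, 10, 14, 18, 22, 26, 30
n = 77, Σfm = 1146, mean = 14.8831
Σfm² = 22196
Σf(m − x̄)² = Σfm² − (Σfm)²/n = 22196 − 1146²/77 = 5139.9481
Sample variance = 5139.9481 / 76 = 67.6309

67.631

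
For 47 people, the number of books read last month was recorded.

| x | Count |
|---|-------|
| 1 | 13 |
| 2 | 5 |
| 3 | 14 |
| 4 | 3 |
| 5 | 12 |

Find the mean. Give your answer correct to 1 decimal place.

Values: 1, 2, 3, 4, 5
Σfx = 13×1 + 5×2 + 14×3 + 3×4 + 12×5 = 137
n = Σf = 47
Mean = 137 / 47 = 2.9149

2.9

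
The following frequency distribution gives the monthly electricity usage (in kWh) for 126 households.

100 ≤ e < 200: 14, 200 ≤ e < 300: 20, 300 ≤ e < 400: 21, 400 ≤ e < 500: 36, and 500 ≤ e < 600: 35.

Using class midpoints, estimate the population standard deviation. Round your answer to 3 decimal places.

133.720

Midpoints: 150, 250, 350, 450, 550
n = 126, Σfm = 49900, mean = 396.0317
Σfm² = 22015000
Σf(m − x̄)² = Σfm² − (Σfm)²/n = 22015000 − 49900²/126 = 2253015.8730
Population variance = 2253015.8730 / 126 = 17881.0784
Standard deviation = √17881.0784 = 133.7201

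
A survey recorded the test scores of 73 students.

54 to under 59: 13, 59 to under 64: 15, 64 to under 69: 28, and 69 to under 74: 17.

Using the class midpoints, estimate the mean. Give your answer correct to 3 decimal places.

Midpoints: 56.5, 61.5, 66.5, 71.5
Σfm = 13×56.5 + 15×61.5 + 28×66.5 + 17×71.5 = 4734.5
n = Σf = 73
Mean = 4734.5 / 73 = 64.8562

64.856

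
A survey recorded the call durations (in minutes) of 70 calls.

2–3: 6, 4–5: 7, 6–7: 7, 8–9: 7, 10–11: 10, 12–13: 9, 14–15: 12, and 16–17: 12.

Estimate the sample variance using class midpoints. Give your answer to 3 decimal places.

20.804

Midpoints: 2.5, 4.5, 6.5, 8.5, 10.5, 12.5, 14.5, 16.5
n = 70, Σfm = 741, mean = 10.5857
Σfm² = 9279.5
Σf(m − x̄)² = Σfm² − (Σfm)²/n = 9279.5 − 741²/70 = 1435.4857
Sample variance = 1435.4857 / 69 = 20.8041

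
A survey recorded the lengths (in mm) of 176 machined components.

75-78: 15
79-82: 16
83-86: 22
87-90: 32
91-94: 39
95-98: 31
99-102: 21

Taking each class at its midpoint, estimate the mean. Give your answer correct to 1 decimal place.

90.0

Midpoints: 76.5, 80.5, 84.5, 88.5, 92.5, 96.5, 100.5
Σfm = 15×76.5 + 16×80.5 + 22×84.5 + 32×88.5 + 39×92.5 + 31×96.5 + 21×100.5 = 15836
n = Σf = 176
Mean = 15836 / 176 = 89.9773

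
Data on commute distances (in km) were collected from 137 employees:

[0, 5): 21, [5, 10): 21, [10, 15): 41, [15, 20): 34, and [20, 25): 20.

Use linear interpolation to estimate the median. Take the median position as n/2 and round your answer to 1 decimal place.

13.2

Cumulative frequencies: 21, 42, 83, 117, 137
n = 137; position = n/2 = 68.5.
This falls in the class [10, 15): L = 10, F = 42, f = 41, h = 5.
Median ≈ 10 + ((68.5 − 42) / 41) × 5 = 13.2317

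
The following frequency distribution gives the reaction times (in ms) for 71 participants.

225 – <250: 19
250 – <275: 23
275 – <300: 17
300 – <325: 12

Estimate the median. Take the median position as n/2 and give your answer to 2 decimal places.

267.93

Cumulative frequencies: 19, 42, 59, 71
n = 71; position = n/2 = 35.5.
This falls in the class 250 – <275: L = 250, F = 19, f = 23, h = 25.
Median ≈ 250 + ((35.5 − 19) / 23) × 25 = 267.9348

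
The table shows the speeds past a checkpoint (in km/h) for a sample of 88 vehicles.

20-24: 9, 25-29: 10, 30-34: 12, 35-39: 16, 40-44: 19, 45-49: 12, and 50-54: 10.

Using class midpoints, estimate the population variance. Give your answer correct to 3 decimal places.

Midpoints: 22, 27, 32, 37, 42, 47, 52
n = 88, Σfm = 3326, mean = 37.7955
Σfm² = 132902
Σf(m − x̄)² = Σfm² − (Σfm)²/n = 132902 − 3326²/88 = 7194.3182
Population variance = 7194.3182 / 88 = 81.7536

81.754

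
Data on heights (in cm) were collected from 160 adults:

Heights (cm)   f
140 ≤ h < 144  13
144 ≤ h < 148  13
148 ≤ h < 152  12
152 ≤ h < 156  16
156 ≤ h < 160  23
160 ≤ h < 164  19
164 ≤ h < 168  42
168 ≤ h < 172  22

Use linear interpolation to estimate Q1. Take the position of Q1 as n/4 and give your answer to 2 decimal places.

Cumulative frequencies: 13, 26, 38, 54, 77, 96, 138, 160
n = 160; position = n/4 = 40.
This falls in the class 152 ≤ h < 156: L = 152, F = 38, f = 16, h = 4.
Lower quartile ≈ 152 + ((40 − 38) / 16) × 4 = 152.5000

152.50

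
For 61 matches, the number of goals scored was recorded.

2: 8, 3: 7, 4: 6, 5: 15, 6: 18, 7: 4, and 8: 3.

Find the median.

Cumulative frequencies: 8, 15, 21, 36, 54, 58, 61
n = 61, so the median is the value in position (n+1)/2 = 31.
Position 31 falls at value 5.

5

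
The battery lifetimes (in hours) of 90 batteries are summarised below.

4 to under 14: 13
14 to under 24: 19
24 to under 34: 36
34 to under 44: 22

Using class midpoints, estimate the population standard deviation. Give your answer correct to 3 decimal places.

Midpoints: 9, 19, 29, 39
n = 90, Σfm = 2380, mean = 26.4444
Σfm² = 71650
Σf(m − x̄)² = Σfm² − (Σfm)²/n = 71650 − 2380²/90 = 8712.2222
Population variance = 8712.2222 / 90 = 96.8025
Standard deviation = √96.8025 = 9.8388

9.839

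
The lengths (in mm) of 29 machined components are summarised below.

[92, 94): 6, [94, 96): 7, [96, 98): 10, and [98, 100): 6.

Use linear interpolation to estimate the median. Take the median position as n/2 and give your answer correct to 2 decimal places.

Cumulative frequencies: 6, 13, 23, 29
n = 29; position = n/2 = 14.5.
This falls in the class [96, 98): L = 96, F = 13, f = 10, h = 2.
Median ≈ 96 + ((14.5 − 13) / 10) × 2 = 96.3000

96.30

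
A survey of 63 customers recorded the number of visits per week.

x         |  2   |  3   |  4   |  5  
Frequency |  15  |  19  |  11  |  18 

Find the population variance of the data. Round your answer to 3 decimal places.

1.298

Values: 2, 3, 4, 5
n = 63, Σfx = 221, mean = 3.5079
Σfx² = 857
Σf(x − x̄)² = Σfx² − (Σfx)²/n = 857 − 221²/63 = 81.7460
Population variance = 81.7460 / 63 = 1.2976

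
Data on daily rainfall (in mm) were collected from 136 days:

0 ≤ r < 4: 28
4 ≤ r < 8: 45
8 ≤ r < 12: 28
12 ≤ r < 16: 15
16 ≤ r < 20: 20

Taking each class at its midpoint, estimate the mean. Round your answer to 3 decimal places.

8.647

Midpoints: 2, 6, 10, 14, 18
Σfm = 28×2 + 45×6 + 28×10 + 15×14 + 20×18 = 1176
n = Σf = 136
Mean = 1176 / 136 = 8.6471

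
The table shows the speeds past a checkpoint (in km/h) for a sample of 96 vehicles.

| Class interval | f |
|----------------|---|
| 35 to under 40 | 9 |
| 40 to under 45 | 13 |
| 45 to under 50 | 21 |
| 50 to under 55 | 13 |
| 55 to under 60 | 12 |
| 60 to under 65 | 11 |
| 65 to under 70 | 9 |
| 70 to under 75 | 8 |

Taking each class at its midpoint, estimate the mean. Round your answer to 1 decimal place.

Midpoints: 37.5, 42.5, 47.5, 52.5, 57.5, 62.5, 67.5, 72.5
Σfm = 9×37.5 + 13×42.5 + 21×47.5 + 13×52.5 + 12×57.5 + 11×62.5 + 9×67.5 + 8×72.5 = 5135
n = Σf = 96
Mean = 5135 / 96 = 53.4896

53.5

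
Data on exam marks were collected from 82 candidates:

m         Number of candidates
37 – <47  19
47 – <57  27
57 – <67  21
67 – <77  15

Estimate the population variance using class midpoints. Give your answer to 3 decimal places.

106.722

Midpoints: 42, 52, 62, 72
n = 82, Σfm = 4584, mean = 55.9024
Σfm² = 265008
Σf(m − x̄)² = Σfm² − (Σfm)²/n = 265008 − 4584²/82 = 8751.2195
Population variance = 8751.2195 / 82 = 106.7222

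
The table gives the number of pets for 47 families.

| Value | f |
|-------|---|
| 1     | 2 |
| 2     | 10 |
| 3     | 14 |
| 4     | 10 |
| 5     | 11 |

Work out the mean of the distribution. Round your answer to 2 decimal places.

3.38

Values: 1, 2, 3, 4, 5
Σfx = 2×1 + 10×2 + 14×3 + 10×4 + 11×5 = 159
n = Σf = 47
Mean = 159 / 47 = 3.3830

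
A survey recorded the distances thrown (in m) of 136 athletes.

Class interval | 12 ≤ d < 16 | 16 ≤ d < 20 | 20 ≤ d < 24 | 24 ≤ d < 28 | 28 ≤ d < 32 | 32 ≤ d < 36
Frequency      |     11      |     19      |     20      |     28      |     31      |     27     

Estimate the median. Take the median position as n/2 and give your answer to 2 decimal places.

Cumulative frequencies: 11, 30, 50, 78, 109, 136
n = 136; position = n/2 = 68.
This falls in the class 24 ≤ d < 28: L = 24, F = 50, f = 28, h = 4.
Median ≈ 24 + ((68 − 50) / 28) × 4 = 26.5714

26.57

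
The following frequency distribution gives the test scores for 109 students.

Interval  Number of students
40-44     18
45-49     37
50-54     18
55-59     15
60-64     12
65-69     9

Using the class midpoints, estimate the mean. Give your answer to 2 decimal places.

51.68

Midpoints: 42, 47, 52, 57, 62, 67
Σfm = 18×42 + 37×47 + 18×52 + 15×57 + 12×62 + 9×67 = 5633
n = Σf = 109
Mean = 5633 / 109 = 51.6789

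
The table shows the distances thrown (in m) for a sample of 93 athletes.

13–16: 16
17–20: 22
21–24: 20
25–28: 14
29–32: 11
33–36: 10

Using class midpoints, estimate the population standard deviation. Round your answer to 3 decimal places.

Midpoints: 14.5, 18.5, 22.5, 26.5, 30.5, 34.5
n = 93, Σfm = 2140.5, mean = 23.0161
Σfm² = 52985.25
Σf(m − x̄)² = Σfm² − (Σfm)²/n = 52985.25 − 2140.5²/93 = 3719.2258
Population variance = 3719.2258 / 93 = 39.9917
Standard deviation = √39.9917 = 6.3239

6.324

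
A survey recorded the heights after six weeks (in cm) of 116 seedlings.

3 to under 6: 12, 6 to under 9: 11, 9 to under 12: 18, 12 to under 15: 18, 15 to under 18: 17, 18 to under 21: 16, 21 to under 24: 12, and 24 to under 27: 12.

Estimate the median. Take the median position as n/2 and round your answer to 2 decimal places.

14.83

Cumulative frequencies: 12, 23, 41, 59, 76, 92, 104, 116
n = 116; position = n/2 = 58.
This falls in the class 12 to under 15: L = 12, F = 41, f = 18, h = 3.
Median ≈ 12 + ((58 − 41) / 18) × 3 = 14.8333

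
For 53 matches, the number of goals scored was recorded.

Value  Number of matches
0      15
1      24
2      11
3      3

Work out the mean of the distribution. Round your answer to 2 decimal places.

Values: 0, 1, 2, 3
Σfx = 15×0 + 24×1 + 11×2 + 3×3 = 55
n = Σf = 53
Mean = 55 / 53 = 1.0377

1.04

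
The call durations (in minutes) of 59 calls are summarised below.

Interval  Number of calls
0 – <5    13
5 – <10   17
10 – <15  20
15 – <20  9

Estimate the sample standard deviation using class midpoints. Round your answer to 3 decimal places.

Midpoints: 2.5, 7.5, 12.5, 17.5
n = 59, Σfm = 567.5, mean = 9.6186
Σfm² = 6918.75
Σf(m − x̄)² = Σfm² − (Σfm)²/n = 6918.75 − 567.5²/59 = 1460.1695
Sample variance = 1460.1695 / 58 = 25.1753
Standard deviation = √25.1753 = 5.0175

5.018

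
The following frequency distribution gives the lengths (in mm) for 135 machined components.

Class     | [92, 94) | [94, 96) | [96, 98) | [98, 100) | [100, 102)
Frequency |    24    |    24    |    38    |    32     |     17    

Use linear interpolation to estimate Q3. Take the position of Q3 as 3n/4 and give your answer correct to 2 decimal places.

98.95

Cumulative frequencies: 24, 48, 86, 118, 135
n = 135; position = 3n/4 = 101.25.
This falls in the class [98, 100): L = 98, F = 86, f = 32, h = 2.
Upper quartile ≈ 98 + ((101.25 − 86) / 32) × 2 = 98.9531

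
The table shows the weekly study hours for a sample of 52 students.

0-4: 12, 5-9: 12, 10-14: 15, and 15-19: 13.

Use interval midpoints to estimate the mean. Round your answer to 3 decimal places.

9.788

Midpoints: 2, 7, 12, 17
Σfm = 12×2 + 12×7 + 15×12 + 13×17 = 509
n = Σf = 52
Mean = 509 / 52 = 9.7885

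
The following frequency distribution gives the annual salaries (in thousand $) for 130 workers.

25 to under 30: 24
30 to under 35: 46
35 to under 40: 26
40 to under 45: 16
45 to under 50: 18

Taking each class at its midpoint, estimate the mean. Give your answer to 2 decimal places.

35.88

Midpoints: 27.5, 32.5, 37.5, 42.5, 47.5
Σfm = 24×27.5 + 46×32.5 + 26×37.5 + 16×42.5 + 18×47.5 = 4665
n = Σf = 130
Mean = 4665 / 130 = 35.8846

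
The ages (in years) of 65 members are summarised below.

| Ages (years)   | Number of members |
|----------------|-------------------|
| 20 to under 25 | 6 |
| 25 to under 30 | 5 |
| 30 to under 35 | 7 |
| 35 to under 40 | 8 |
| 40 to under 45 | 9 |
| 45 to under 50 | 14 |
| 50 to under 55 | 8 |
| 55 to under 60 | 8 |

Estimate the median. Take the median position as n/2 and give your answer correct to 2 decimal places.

43.61

Cumulative frequencies: 6, 11, 18, 26, 35, 49, 57, 65
n = 65; position = n/2 = 32.5.
This falls in the class 40 to under 45: L = 40, F = 26, f = 9, h = 5.
Median ≈ 40 + ((32.5 − 26) / 9) × 5 = 43.6111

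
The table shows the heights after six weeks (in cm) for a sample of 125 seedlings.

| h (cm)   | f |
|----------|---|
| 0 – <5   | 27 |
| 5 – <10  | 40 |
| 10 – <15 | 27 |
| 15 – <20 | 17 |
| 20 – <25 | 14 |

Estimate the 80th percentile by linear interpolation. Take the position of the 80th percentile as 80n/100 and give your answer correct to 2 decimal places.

16.76

Cumulative frequencies: 27, 67, 94, 111, 125
n = 125; position = 80n/100 = 100.
This falls in the class 15 – <20: L = 15, F = 94, f = 17, h = 5.
80th percentile ≈ 15 + ((100 − 94) / 17) × 5 = 16.7647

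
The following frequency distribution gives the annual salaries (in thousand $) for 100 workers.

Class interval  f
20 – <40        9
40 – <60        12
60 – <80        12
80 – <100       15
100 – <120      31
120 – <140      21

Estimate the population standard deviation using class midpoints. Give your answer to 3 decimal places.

Midpoints: 30, 50, 70, 90, 110, 130
n = 100, Σfm = 9200, mean = 92.0000
Σfm² = 948400
Σf(m − x̄)² = Σfm² − (Σfm)²/n = 948400 − 9200²/100 = 102000.0000
Population variance = 102000.0000 / 100 = 1020.0000
Standard deviation = √1020.0000 = 31.9374

31.937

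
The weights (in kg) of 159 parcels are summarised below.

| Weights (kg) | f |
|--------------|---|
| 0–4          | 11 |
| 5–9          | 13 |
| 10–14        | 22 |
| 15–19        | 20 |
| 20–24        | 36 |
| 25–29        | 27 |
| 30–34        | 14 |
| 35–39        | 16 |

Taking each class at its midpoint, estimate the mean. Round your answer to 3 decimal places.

Midpoints: 2, 7, 12, 17, 22, 27, 32, 37
Σfm = 11×2 + 13×7 + 22×12 + 20×17 + 36×22 + 27×27 + 14×32 + 16×37 = 3278
n = Σf = 159
Mean = 3278 / 159 = 20.6164

20.616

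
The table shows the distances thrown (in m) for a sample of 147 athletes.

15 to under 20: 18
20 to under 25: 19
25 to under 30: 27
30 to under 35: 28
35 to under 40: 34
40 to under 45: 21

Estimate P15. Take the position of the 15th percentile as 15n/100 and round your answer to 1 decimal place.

21.1

Cumulative frequencies: 18, 37, 64, 92, 126, 147
n = 147; position = 15n/100 = 22.05.
This falls in the class 20 to under 25: L = 20, F = 18, f = 19, h = 5.
15th percentile ≈ 20 + ((22.05 − 18) / 19) × 5 = 21.0658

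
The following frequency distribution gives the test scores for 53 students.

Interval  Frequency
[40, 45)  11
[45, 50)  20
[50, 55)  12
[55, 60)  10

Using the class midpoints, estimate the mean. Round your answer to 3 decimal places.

Midpoints: 42.5, 47.5, 52.5, 57.5
Σfm = 11×42.5 + 20×47.5 + 12×52.5 + 10×57.5 = 2622.5
n = Σf = 53
Mean = 2622.5 / 53 = 49.4811

49.481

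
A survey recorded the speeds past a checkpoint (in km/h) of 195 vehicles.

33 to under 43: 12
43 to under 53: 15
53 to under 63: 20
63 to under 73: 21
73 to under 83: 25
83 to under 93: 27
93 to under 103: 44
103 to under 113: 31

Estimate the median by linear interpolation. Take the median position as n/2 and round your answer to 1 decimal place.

84.7

Cumulative frequencies: 12, 27, 47, 68, 93, 120, 164, 195
n = 195; position = n/2 = 97.5.
This falls in the class 83 to under 93: L = 83, F = 93, f = 27, h = 10.
Median ≈ 83 + ((97.5 − 93) / 27) × 10 = 84.6667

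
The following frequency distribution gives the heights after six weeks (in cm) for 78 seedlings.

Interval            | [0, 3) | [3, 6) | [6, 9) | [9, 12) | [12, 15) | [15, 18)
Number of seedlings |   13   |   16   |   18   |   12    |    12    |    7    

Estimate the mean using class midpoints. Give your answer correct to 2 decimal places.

Midpoints: 1.5, 4.5, 7.5, 10.5, 13.5, 16.5
Σfm = 13×1.5 + 16×4.5 + 18×7.5 + 12×10.5 + 12×13.5 + 7×16.5 = 630
n = Σf = 78
Mean = 630 / 78 = 8.0769

8.08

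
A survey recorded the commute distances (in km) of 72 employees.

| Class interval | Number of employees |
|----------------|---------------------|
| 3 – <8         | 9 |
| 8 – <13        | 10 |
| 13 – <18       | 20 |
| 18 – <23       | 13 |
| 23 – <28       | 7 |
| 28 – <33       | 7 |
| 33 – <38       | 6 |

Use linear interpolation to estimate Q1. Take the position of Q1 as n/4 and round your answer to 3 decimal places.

Cumulative frequencies: 9, 19, 39, 52, 59, 66, 72
n = 72; position = n/4 = 18.
This falls in the class 8 – <13: L = 8, F = 9, f = 10, h = 5.
Lower quartile ≈ 8 + ((18 − 9) / 10) × 5 = 12.5000

12.500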